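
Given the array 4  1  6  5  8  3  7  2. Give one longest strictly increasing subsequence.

4, 6, 8

Patience tails give the LIS length; then backtrack through the dp parents:
4 → extends → [4]
1 → replaces 4 → [1]
6 → extends → [1, 6]
5 → replaces 6 → [1, 5]
8 → extends → [1, 5, 8]
3 → replaces 5 → [1, 3, 8]
7 → replaces 8 → [1, 3, 7]
2 → replaces 3 → [1, 2, 7]
Length 3; one witness is 4, 6, 8.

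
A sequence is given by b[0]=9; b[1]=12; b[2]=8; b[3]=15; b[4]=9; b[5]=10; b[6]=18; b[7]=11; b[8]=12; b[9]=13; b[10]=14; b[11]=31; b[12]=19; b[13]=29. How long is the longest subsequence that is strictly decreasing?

2

Let dp[i] be the longest strictly decreasing subsequence ending at i:
i:      0  1  2  3  4  5  6  7  8  9 10 11 12 13
b[i]:   9 12  8 15  9 10 18 11 12 13 14 31 19 29
dp:     1  1  2  1  2  2  1  2  2  2  2  1  2  2
Maximum is 2.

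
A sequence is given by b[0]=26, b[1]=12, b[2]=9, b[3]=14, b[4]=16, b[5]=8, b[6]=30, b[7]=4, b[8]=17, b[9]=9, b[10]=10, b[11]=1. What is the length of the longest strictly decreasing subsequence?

Negate each value so 'decreasing' becomes 'increasing', then run patience tails on the negated sequence:
-26 → extends → [-26]
-12 → extends → [-26, -12]
-9 → extends → [-26, -12, -9]
-14 → replaces -12 → [-26, -14, -9]
-16 → replaces -14 → [-26, -16, -9]
-8 → extends → [-26, -16, -9, -8]
-30 → replaces -26 → [-30, -16, -9, -8]
-4 → extends → [-30, -16, -9, -8, -4]
-17 → replaces -16 → [-30, -17, -9, -8, -4]
-9 → already a tail → [-30, -17, -9, -8, -4]
-10 → replaces -9 → [-30, -17, -10, -8, -4]
-1 → extends → [-30, -17, -10, -8, -4, -1]
Six tails, so the longest strictly decreasing subsequence of the original has length 6.

6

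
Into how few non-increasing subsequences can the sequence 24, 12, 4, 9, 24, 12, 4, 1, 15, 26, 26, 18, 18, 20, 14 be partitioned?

6

Place each on the leftmost legal pile:
24 → new pile 1 (tops now [24])
12 → pile 1 (tops now [12])
4 → pile 1 (tops now [4])
9 → new pile 2 (tops now [4, 9])
24 → new pile 3 (tops now [4, 9, 24])
12 → pile 3 (tops now [4, 9, 12])
4 → pile 1 (tops now [4, 9, 12])
1 → pile 1 (tops now [1, 9, 12])
15 → new pile 4 (tops now [1, 9, 12, 15])
26 → new pile 5 (tops now [1, 9, 12, 15, 26])
26 → pile 5 (tops now [1, 9, 12, 15, 26])
18 → pile 5 (tops now [1, 9, 12, 15, 18])
18 → pile 5 (tops now [1, 9, 12, 15, 18])
20 → new pile 6 (tops now [1, 9, 12, 15, 18, 20])
14 → pile 4 (tops now [1, 9, 12, 14, 18, 20])
Six piles.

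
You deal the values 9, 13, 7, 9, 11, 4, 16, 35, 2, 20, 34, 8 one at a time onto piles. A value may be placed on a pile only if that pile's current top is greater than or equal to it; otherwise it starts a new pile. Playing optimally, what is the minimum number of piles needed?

6

Place each on the leftmost legal pile:
9 → new pile 1 (tops now [9])
13 → new pile 2 (tops now [9, 13])
7 → pile 1 (tops now [7, 13])
9 → pile 2 (tops now [7, 9])
11 → new pile 3 (tops now [7, 9, 11])
4 → pile 1 (tops now [4, 9, 11])
16 → new pile 4 (tops now [4, 9, 11, 16])
35 → new pile 5 (tops now [4, 9, 11, 16, 35])
2 → pile 1 (tops now [2, 9, 11, 16, 35])
20 → pile 5 (tops now [2, 9, 11, 16, 20])
34 → new pile 6 (tops now [2, 9, 11, 16, 20, 34])
8 → pile 2 (tops now [2, 8, 11, 16, 20, 34])
Six piles.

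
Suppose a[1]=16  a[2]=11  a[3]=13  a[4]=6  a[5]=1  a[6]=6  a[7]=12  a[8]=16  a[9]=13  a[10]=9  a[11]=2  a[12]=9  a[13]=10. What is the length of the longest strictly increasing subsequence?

4

Track the smallest tail for each achievable length (strict):
16 → extends → [16]
11 → replaces 16 → [11]
13 → extends → [11, 13]
6 → replaces 11 → [6, 13]
1 → replaces 6 → [1, 13]
6 → replaces 13 → [1, 6]
12 → extends → [1, 6, 12]
16 → extends → [1, 6, 12, 16]
13 → replaces 16 → [1, 6, 12, 13]
9 → replaces 12 → [1, 6, 9, 13]
2 → replaces 6 → [1, 2, 9, 13]
9 → already a tail → [1, 2, 9, 13]
10 → replaces 13 → [1, 2, 9, 10]
Four tails, so the longest strictly increasing subsequence has length 4 (e.g. 1, 6, 12, 16).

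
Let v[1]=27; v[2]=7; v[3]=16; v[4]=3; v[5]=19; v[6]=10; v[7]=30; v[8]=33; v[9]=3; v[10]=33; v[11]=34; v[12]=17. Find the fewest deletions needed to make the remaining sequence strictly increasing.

6

Fewest deletions = n − (longest strictly increasing subsequence).
Patience tails:
27 → extends → [27]
7 → replaces 27 → [7]
16 → extends → [7, 16]
3 → replaces 7 → [3, 16]
19 → extends → [3, 16, 19]
10 → replaces 16 → [3, 10, 19]
30 → extends → [3, 10, 19, 30]
33 → extends → [3, 10, 19, 30, 33]
3 → already a tail → [3, 10, 19, 30, 33]
33 → already a tail → [3, 10, 19, 30, 33]
34 → extends → [3, 10, 19, 30, 33, 34]
17 → replaces 19 → [3, 10, 17, 30, 33, 34]
Longest strictly increasing subsequence has length 6, so deletions = 12 − 6 = 6.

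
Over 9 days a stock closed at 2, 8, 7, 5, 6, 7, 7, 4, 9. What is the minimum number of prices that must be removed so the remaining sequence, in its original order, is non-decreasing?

Fewest deletions = n − (longest non-decreasing subsequence).
Patience tails:
2 → extends → [2]
8 → extends → [2, 8]
7 → replaces 8 → [2, 7]
5 → replaces 7 → [2, 5]
6 → extends → [2, 5, 6]
7 → extends → [2, 5, 6, 7]
7 → extends → [2, 5, 6, 7, 7]
4 → replaces 5 → [2, 4, 6, 7, 7]
9 → extends → [2, 4, 6, 7, 7, 9]
Longest non-decreasing subsequence has length 6, so deletions = 9 − 6 = 3.

3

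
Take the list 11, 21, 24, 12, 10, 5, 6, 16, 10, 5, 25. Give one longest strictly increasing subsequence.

11, 21, 24, 25

Patience tails give the LIS length; then backtrack through the dp parents:
11 → extends → [11]
21 → extends → [11, 21]
24 → extends → [11, 21, 24]
12 → replaces 21 → [11, 12, 24]
10 → replaces 11 → [10, 12, 24]
5 → replaces 10 → [5, 12, 24]
6 → replaces 12 → [5, 6, 24]
16 → replaces 24 → [5, 6, 16]
10 → replaces 16 → [5, 6, 10]
5 → already a tail → [5, 6, 10]
25 → extends → [5, 6, 10, 25]
Length 4; one witness is 11, 21, 24, 25.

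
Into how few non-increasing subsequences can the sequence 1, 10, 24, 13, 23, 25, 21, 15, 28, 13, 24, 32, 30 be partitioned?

The minimum number of non-increasing subsequences covering a sequence equals the length of its longest strictly increasing subsequence.
LIS length is 7 (e.g. 1, 10, 13, 23, 25, 28, 32), so 7 piles are needed.

7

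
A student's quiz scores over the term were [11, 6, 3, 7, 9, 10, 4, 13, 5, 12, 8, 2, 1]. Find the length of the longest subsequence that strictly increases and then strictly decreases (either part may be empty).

9

inc[i] = longest strictly increasing subsequence ending at i; dec[i] = longest strictly decreasing subsequence starting at i:
i:      1  2  3  4  5  6  7  8  9 10 11 12 13
a[i]:  11  6  3  7  9 10  4 13  5 12  8  2  1
inc:    1  1  1  2  3  4  2  5  3  5  4  1  1
dec:    5  4  3  4  4  4  3  5  3  4  3  2  1
Best peak at i=8 (value 13): inc=5, dec=5, length 5+5−1 = 9.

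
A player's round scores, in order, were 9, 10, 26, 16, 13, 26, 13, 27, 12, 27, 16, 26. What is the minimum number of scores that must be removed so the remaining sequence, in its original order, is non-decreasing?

6

Fewest deletions = n − (longest non-decreasing subsequence).
Patience tails:
9 → extends → [9]
10 → extends → [9, 10]
26 → extends → [9, 10, 26]
16 → replaces 26 → [9, 10, 16]
13 → replaces 16 → [9, 10, 13]
26 → extends → [9, 10, 13, 26]
13 → replaces 26 → [9, 10, 13, 13]
27 → extends → [9, 10, 13, 13, 27]
12 → replaces 13 → [9, 10, 12, 13, 27]
27 → extends → [9, 10, 12, 13, 27, 27]
16 → replaces 27 → [9, 10, 12, 13, 16, 27]
26 → replaces 27 → [9, 10, 12, 13, 16, 26]
Longest non-decreasing subsequence has length 6, so deletions = 12 − 6 = 6.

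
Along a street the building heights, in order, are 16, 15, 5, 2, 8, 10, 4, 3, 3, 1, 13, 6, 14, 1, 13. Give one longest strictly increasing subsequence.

5, 8, 10, 13, 14

Patience tails give the LIS length; then backtrack through the dp parents:
16 → extends → [16]
15 → replaces 16 → [15]
5 → replaces 15 → [5]
2 → replaces 5 → [2]
8 → extends → [2, 8]
10 → extends → [2, 8, 10]
4 → replaces 8 → [2, 4, 10]
3 → replaces 4 → [2, 3, 10]
3 → already a tail → [2, 3, 10]
1 → replaces 2 → [1, 3, 10]
13 → extends → [1, 3, 10, 13]
6 → replaces 10 → [1, 3, 6, 13]
14 → extends → [1, 3, 6, 13, 14]
1 → already a tail → [1, 3, 6, 13, 14]
13 → already a tail → [1, 3, 6, 13, 14]
Length 5; one witness is 5, 8, 10, 13, 14.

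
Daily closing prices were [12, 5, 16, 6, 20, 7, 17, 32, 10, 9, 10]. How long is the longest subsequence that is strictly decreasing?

4

Negate each value so 'decreasing' becomes 'increasing', then run patience tails on the negated sequence:
-12 → extends → [-12]
-5 → extends → [-12, -5]
-16 → replaces -12 → [-16, -5]
-6 → replaces -5 → [-16, -6]
-20 → replaces -16 → [-20, -6]
-7 → replaces -6 → [-20, -7]
-17 → replaces -7 → [-20, -17]
-32 → replaces -20 → [-32, -17]
-10 → extends → [-32, -17, -10]
-9 → extends → [-32, -17, -10, -9]
-10 → already a tail → [-32, -17, -10, -9]
Four tails, so the longest strictly decreasing subsequence of the original has length 4.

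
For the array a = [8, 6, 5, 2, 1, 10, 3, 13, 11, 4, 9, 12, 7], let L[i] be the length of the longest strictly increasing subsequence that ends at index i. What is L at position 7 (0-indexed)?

dp[i] = 1 + max{dp[j] : j<i, a[j]<a[i]} (or 1 if no such j):
i:      0  1  2  3  4  5  6  7  8  9 10 11 12
a[i]:   8  6  5  2  1 10  3 13 11  4  9 12  7
dp:     1  1  1  1  1  2  2  3  3  3  4  5  4
At index 7 the value is 3.

3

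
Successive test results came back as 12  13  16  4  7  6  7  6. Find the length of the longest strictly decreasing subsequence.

Negate each value so 'decreasing' becomes 'increasing', then run patience tails on the negated sequence:
-12 → extends → [-12]
-13 → replaces -12 → [-13]
-16 → replaces -13 → [-16]
-4 → extends → [-16, -4]
-7 → replaces -4 → [-16, -7]
-6 → extends → [-16, -7, -6]
-7 → already a tail → [-16, -7, -6]
-6 → already a tail → [-16, -7, -6]
Three tails, so the longest strictly decreasing subsequence of the original has length 3.

3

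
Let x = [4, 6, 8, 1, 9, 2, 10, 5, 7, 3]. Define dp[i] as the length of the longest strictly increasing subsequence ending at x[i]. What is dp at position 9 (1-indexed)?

4

dp[i] = 1 + max{dp[j] : j<i, x[j]<x[i]} (or 1 if no such j):
i:      1  2  3  4  5  6  7  8  9 10
x[i]:   4  6  8  1  9  2 10  5  7  3
dp:     1  2  3  1  4  2  5  3  4  3
At index 9 the value is 4.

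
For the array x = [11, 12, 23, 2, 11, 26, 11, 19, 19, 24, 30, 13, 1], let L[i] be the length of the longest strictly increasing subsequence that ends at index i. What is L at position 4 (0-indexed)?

dp[i] = 1 + max{dp[j] : j<i, x[j]<x[i]} (or 1 if no such j):
i:      0  1  2  3  4  5  6  7  8  9 10 11 12
x[i]:  11 12 23  2 11 26 11 19 19 24 30 13  1
dp:     1  2  3  1  2  4  2  3  3  4  5  3  1
At index 4 the value is 2.

2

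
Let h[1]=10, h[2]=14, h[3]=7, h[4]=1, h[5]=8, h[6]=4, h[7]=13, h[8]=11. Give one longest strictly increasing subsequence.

7, 8, 13

Patience tails give the LIS length; then backtrack through the dp parents:
10 → extends → [10]
14 → extends → [10, 14]
7 → replaces 10 → [7, 14]
1 → replaces 7 → [1, 14]
8 → replaces 14 → [1, 8]
4 → replaces 8 → [1, 4]
13 → extends → [1, 4, 13]
11 → replaces 13 → [1, 4, 11]
Length 3; one witness is 7, 8, 13.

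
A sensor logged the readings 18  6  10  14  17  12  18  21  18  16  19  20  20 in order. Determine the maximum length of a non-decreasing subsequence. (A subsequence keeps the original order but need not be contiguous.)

9

Track the smallest tail for each achievable length (allowing ties):
18 → extends → [18]
6 → replaces 18 → [6]
10 → extends → [6, 10]
14 → extends → [6, 10, 14]
17 → extends → [6, 10, 14, 17]
12 → replaces 14 → [6, 10, 12, 17]
18 → extends → [6, 10, 12, 17, 18]
21 → extends → [6, 10, 12, 17, 18, 21]
18 → replaces 21 → [6, 10, 12, 17, 18, 18]
16 → replaces 17 → [6, 10, 12, 16, 18, 18]
19 → extends → [6, 10, 12, 16, 18, 18, 19]
20 → extends → [6, 10, 12, 16, 18, 18, 19, 20]
20 → extends → [6, 10, 12, 16, 18, 18, 19, 20, 20]
Nine tails, so the longest non-decreasing subsequence has length 9 (e.g. 6, 10, 14, 17, 18, 18, 19, 20, 20).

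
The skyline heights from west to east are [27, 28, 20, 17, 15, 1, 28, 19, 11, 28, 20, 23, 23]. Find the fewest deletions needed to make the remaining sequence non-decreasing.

8

Fewest deletions = n − (longest non-decreasing subsequence).
i:      1  2  3  4  5  6  7  8  9 10 11 12 13
a[i]:  27 28 20 17 15  1 28 19 11 28 20 23 23
dp:     1  2  1  1  1  1  3  2  2  4  3  4  5
max dp = 5, so deletions = 13 − 5 = 8.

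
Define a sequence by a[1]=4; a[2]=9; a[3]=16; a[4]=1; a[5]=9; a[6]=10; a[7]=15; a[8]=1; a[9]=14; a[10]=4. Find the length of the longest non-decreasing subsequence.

5

Let dp[i] be the length of the longest such subsequence ending at index i:
i:      1  2  3  4  5  6  7  8  9 10
a[i]:   4  9 16  1  9 10 15  1 14  4
dp:     1  2  3  1  3  4  5  2  5  3
Maximum dp value is 5.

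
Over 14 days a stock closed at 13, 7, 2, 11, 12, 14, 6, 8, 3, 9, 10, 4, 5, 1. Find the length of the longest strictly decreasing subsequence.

Let dp[i] be the longest strictly decreasing subsequence ending at i:
i:      1  2  3  4  5  6  7  8  9 10 11 12 13 14
a[i]:  13  7  2 11 12 14  6  8  3  9 10  4  5  1
dp:     1  2  3  2  2  1  3  3  4  3  3  4  4  5
Maximum is 5.

5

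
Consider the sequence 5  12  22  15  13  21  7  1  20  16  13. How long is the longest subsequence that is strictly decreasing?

Negate each value so 'decreasing' becomes 'increasing', then run patience tails on the negated sequence:
-5 → extends → [-5]
-12 → replaces -5 → [-12]
-22 → replaces -12 → [-22]
-15 → extends → [-22, -15]
-13 → extends → [-22, -15, -13]
-21 → replaces -15 → [-22, -21, -13]
-7 → extends → [-22, -21, -13, -7]
-1 → extends → [-22, -21, -13, -7, -1]
-20 → replaces -13 → [-22, -21, -20, -7, -1]
-16 → replaces -7 → [-22, -21, -20, -16, -1]
-13 → replaces -1 → [-22, -21, -20, -16, -13]
Five tails, so the longest strictly decreasing subsequence of the original has length 5.

5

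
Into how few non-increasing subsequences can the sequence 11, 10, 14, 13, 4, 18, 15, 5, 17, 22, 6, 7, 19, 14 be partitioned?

5

Place each on the leftmost legal pile:
11 → new pile 1 (tops now [11])
10 → pile 1 (tops now [10])
14 → new pile 2 (tops now [10, 14])
13 → pile 2 (tops now [10, 13])
4 → pile 1 (tops now [4, 13])
18 → new pile 3 (tops now [4, 13, 18])
15 → pile 3 (tops now [4, 13, 15])
5 → pile 2 (tops now [4, 5, 15])
17 → new pile 4 (tops now [4, 5, 15, 17])
22 → new pile 5 (tops now [4, 5, 15, 17, 22])
6 → pile 3 (tops now [4, 5, 6, 17, 22])
7 → pile 4 (tops now [4, 5, 6, 7, 22])
19 → pile 5 (tops now [4, 5, 6, 7, 19])
14 → pile 5 (tops now [4, 5, 6, 7, 14])
Five piles.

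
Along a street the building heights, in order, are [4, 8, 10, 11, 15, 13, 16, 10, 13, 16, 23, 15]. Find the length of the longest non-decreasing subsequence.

Track the smallest tail for each achievable length (allowing ties):
4 → extends → [4]
8 → extends → [4, 8]
10 → extends → [4, 8, 10]
11 → extends → [4, 8, 10, 11]
15 → extends → [4, 8, 10, 11, 15]
13 → replaces 15 → [4, 8, 10, 11, 13]
16 → extends → [4, 8, 10, 11, 13, 16]
10 → replaces 11 → [4, 8, 10, 10, 13, 16]
13 → replaces 16 → [4, 8, 10, 10, 13, 13]
16 → extends → [4, 8, 10, 10, 13, 13, 16]
23 → extends → [4, 8, 10, 10, 13, 13, 16, 23]
15 → replaces 16 → [4, 8, 10, 10, 13, 13, 15, 23]
Eight tails, so the longest non-decreasing subsequence has length 8 (e.g. 4, 8, 10, 11, 15, 16, 16, 23).

8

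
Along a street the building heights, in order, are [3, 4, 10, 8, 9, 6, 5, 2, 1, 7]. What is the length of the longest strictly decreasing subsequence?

6

Let dp[i] be the longest strictly decreasing subsequence ending at i:
i:      1  2  3  4  5  6  7  8  9 10
a[i]:   3  4 10  8  9  6  5  2  1  7
dp:     1  1  1  2  2  3  4  5  6  3
Maximum is 6.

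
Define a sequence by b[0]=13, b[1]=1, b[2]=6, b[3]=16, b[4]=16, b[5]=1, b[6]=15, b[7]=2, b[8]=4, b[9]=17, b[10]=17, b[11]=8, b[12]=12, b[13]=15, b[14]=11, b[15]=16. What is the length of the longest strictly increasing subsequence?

Track the smallest tail for each achievable length (strict):
13 → extends → [13]
1 → replaces 13 → [1]
6 → extends → [1, 6]
16 → extends → [1, 6, 16]
16 → already a tail → [1, 6, 16]
1 → already a tail → [1, 6, 16]
15 → replaces 16 → [1, 6, 15]
2 → replaces 6 → [1, 2, 15]
4 → replaces 15 → [1, 2, 4]
17 → extends → [1, 2, 4, 17]
17 → already a tail → [1, 2, 4, 17]
8 → replaces 17 → [1, 2, 4, 8]
12 → extends → [1, 2, 4, 8, 12]
15 → extends → [1, 2, 4, 8, 12, 15]
11 → replaces 12 → [1, 2, 4, 8, 11, 15]
16 → extends → [1, 2, 4, 8, 11, 15, 16]
Seven tails, so the longest strictly increasing subsequence has length 7 (e.g. 1, 2, 4, 8, 12, 15, 16).

7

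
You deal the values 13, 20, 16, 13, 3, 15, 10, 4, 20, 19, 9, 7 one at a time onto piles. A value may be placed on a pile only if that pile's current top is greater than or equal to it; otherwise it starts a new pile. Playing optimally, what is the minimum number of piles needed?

3

The minimum number of non-increasing subsequences covering a sequence equals the length of its longest strictly increasing subsequence.
LIS length is 3 (e.g. 13, 16, 20), so 3 piles are needed.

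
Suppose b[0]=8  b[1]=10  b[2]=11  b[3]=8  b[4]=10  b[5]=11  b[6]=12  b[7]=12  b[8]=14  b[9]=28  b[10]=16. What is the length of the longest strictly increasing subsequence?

Track the smallest tail for each achievable length (strict):
8 → extends → [8]
10 → extends → [8, 10]
11 → extends → [8, 10, 11]
8 → already a tail → [8, 10, 11]
10 → already a tail → [8, 10, 11]
11 → already a tail → [8, 10, 11]
12 → extends → [8, 10, 11, 12]
12 → already a tail → [8, 10, 11, 12]
14 → extends → [8, 10, 11, 12, 14]
28 → extends → [8, 10, 11, 12, 14, 28]
16 → replaces 28 → [8, 10, 11, 12, 14, 16]
Six tails, so the longest strictly increasing subsequence has length 6 (e.g. 8, 10, 11, 12, 14, 28).

6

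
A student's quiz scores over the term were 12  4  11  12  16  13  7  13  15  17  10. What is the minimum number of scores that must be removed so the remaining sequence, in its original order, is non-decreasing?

Fewest deletions = n − (longest non-decreasing subsequence).
i:      1  2  3  4  5  6  7  8  9 10 11
a[i]:  12  4 11 12 16 13  7 13 15 17 10
dp:     1  1  2  3  4  4  2  5  6  7  3
max dp = 7, so deletions = 11 − 7 = 4.

4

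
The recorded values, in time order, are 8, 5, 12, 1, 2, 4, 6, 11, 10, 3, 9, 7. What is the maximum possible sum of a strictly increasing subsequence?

Let S[i] be the best sum of a strictly increasing subsequence ending at i:
i:      1  2  3  4  5  6  7  8  9 10 11 12
a[i]:   8  5 12  1  2  4  6 11 10  3  9  7
S:      8  5 20  1  3  7 13 24 23  6 22 20
Maximum is 24 (e.g. 1 + 2 + 4 + 6 + 11).

24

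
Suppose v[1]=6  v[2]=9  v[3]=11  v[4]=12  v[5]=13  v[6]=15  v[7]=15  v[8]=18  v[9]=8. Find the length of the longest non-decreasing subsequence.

8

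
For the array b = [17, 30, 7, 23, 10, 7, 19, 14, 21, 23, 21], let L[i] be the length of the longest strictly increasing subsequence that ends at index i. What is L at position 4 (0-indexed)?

2

dp[i] = 1 + max{dp[j] : j<i, b[j]<b[i]} (or 1 if no such j):
i:      0  1  2  3  4  5  6  7  8  9 10
b[i]:  17 30  7 23 10  7 19 14 21 23 21
dp:     1  2  1  2  2  1  3  3  4  5  4
At index 4 the value is 2.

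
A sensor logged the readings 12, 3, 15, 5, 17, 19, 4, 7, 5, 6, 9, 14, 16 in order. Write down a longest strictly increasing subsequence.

Patience tails give the LIS length; then backtrack through the dp parents:
12 → extends → [12]
3 → replaces 12 → [3]
15 → extends → [3, 15]
5 → replaces 15 → [3, 5]
17 → extends → [3, 5, 17]
19 → extends → [3, 5, 17, 19]
4 → replaces 5 → [3, 4, 17, 19]
7 → replaces 17 → [3, 4, 7, 19]
5 → replaces 7 → [3, 4, 5, 19]
6 → replaces 19 → [3, 4, 5, 6]
9 → extends → [3, 4, 5, 6, 9]
14 → extends → [3, 4, 5, 6, 9, 14]
16 → extends → [3, 4, 5, 6, 9, 14, 16]
Length 7; one witness is 3, 4, 5, 6, 9, 14, 16.

3, 4, 5, 6, 9, 14, 16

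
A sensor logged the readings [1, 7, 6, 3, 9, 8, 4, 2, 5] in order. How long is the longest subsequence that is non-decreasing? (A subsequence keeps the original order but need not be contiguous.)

Let dp[i] be the length of the longest such subsequence ending at index i:
i:     1 2 3 4 5 6 7 8 9
a[i]:  1 7 6 3 9 8 4 2 5
dp:    1 2 2 2 3 3 3 2 4
Maximum dp value is 4.

4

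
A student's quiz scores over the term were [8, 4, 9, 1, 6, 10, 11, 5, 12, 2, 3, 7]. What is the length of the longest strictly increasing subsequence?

5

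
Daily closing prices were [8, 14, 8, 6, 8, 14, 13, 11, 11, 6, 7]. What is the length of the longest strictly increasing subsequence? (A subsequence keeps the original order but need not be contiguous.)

Track the smallest tail for each achievable length (strict):
8 → extends → [8]
14 → extends → [8, 14]
8 → already a tail → [8, 14]
6 → replaces 8 → [6, 14]
8 → replaces 14 → [6, 8]
14 → extends → [6, 8, 14]
13 → replaces 14 → [6, 8, 13]
11 → replaces 13 → [6, 8, 11]
11 → already a tail → [6, 8, 11]
6 → already a tail → [6, 8, 11]
7 → replaces 8 → [6, 7, 11]
Three tails, so the longest strictly increasing subsequence has length 3 (e.g. 6, 8, 14).

3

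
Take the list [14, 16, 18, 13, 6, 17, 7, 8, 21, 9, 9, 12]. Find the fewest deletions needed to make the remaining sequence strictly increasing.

7

Fewest deletions = n − (longest strictly increasing subsequence).
Patience tails:
14 → extends → [14]
16 → extends → [14, 16]
18 → extends → [14, 16, 18]
13 → replaces 14 → [13, 16, 18]
6 → replaces 13 → [6, 16, 18]
17 → replaces 18 → [6, 16, 17]
7 → replaces 16 → [6, 7, 17]
8 → replaces 17 → [6, 7, 8]
21 → extends → [6, 7, 8, 21]
9 → replaces 21 → [6, 7, 8, 9]
9 → already a tail → [6, 7, 8, 9]
12 → extends → [6, 7, 8, 9, 12]
Longest strictly increasing subsequence has length 5, so deletions = 12 − 5 = 7.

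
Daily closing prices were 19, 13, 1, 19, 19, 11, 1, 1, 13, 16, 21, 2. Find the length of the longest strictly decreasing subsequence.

Let dp[i] be the longest strictly decreasing subsequence ending at i:
i:      1  2  3  4  5  6  7  8  9 10 11 12
a[i]:  19 13  1 19 19 11  1  1 13 16 21  2
dp:     1  2  3  1  1  3  4  4  2  2  1  4
Maximum is 4.

4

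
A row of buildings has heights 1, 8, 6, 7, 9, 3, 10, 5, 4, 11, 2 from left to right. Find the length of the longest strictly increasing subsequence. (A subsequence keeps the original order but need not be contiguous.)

Let dp[i] be the length of the longest such subsequence ending at index i:
i:      1  2  3  4  5  6  7  8  9 10 11
a[i]:   1  8  6  7  9  3 10  5  4 11  2
dp:     1  2  2  3  4  2  5  3  3  6  2
Maximum dp value is 6.

6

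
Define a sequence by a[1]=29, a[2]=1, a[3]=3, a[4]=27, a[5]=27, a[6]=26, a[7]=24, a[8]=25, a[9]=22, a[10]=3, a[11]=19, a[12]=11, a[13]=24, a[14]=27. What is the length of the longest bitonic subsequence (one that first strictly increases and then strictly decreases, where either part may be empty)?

8

inc[i] = longest strictly increasing subsequence ending at i; dec[i] = longest strictly decreasing subsequence starting at i:
i:      1  2  3  4  5  6  7  8  9 10 11 12 13 14
a[i]:  29  1  3 27 27 26 24 25 22  3 19 11 24 27
inc:    1  1  2  3  3  3  3  4  3  2  3  3  4  5
dec:    7  1  1  6  6  5  4  4  3  1  2  1  1  1
Best peak at i=4 (value 27): inc=3, dec=6, length 3+6−1 = 8.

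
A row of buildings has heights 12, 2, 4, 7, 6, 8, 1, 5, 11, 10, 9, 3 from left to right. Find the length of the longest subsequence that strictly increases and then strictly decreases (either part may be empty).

inc[i] = longest strictly increasing subsequence ending at i; dec[i] = longest strictly decreasing subsequence starting at i:
i:      1  2  3  4  5  6  7  8  9 10 11 12
a[i]:  12  2  4  7  6  8  1  5 11 10  9  3
inc:    1  1  2  3  3  4  1  3  5  5  5  2
dec:    5  2  2  4  3  3  1  2  4  3  2  1
Best peak at i=9 (value 11): inc=5, dec=4, length 5+4−1 = 8.

8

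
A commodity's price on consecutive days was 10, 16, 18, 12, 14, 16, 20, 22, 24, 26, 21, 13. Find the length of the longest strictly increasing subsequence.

8

Let dp[i] be the length of the longest such subsequence ending at index i:
i:      1  2  3  4  5  6  7  8  9 10 11 12
a[i]:  10 16 18 12 14 16 20 22 24 26 21 13
dp:     1  2  3  2  3  4  5  6  7  8  6  3
Maximum dp value is 8.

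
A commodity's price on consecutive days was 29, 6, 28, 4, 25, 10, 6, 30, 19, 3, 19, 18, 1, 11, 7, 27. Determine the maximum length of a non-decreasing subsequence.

5

Let dp[i] be the length of the longest such subsequence ending at index i:
i:      1  2  3  4  5  6  7  8  9 10 11 12 13 14 15 16
a[i]:  29  6 28  4 25 10  6 30 19  3 19 18  1 11  7 27
dp:     1  1  2  1  2  2  2  3  3  1  4  3  1  3  3  5
Maximum dp value is 5.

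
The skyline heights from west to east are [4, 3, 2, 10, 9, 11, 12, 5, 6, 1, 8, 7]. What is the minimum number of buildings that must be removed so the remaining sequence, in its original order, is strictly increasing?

8

Fewest deletions = n − (longest strictly increasing subsequence).
i:      1  2  3  4  5  6  7  8  9 10 11 12
a[i]:   4  3  2 10  9 11 12  5  6  1  8  7
dp:     1  1  1  2  2  3  4  2  3  1  4  4
max dp = 4, so deletions = 12 − 4 = 8.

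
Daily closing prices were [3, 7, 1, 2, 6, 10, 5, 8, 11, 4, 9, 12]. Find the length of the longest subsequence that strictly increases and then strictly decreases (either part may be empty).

inc[i] = longest strictly increasing subsequence ending at i; dec[i] = longest strictly decreasing subsequence starting at i:
i:      1  2  3  4  5  6  7  8  9 10 11 12
a[i]:   3  7  1  2  6 10  5  8 11  4  9 12
inc:    1  2  1  2  3  4  3  4  5  3  5  6
dec:    2  4  1  1  3  3  2  2  2  1  1  1
Best peak at i=6 (value 10): inc=4, dec=3, length 4+3−1 = 6.

6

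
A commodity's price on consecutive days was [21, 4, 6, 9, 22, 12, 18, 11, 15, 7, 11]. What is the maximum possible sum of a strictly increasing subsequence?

49

Let S[i] be the best sum of a strictly increasing subsequence ending at i:
i:      1  2  3  4  5  6  7  8  9 10 11
a[i]:  21  4  6  9 22 12 18 11 15  7 11
S:     21  4 10 19 43 31 49 30 46 17 30
Maximum is 49 (e.g. 4 + 6 + 9 + 12 + 18).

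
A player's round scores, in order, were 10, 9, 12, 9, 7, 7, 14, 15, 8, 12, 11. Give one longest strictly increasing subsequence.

Patience tails give the LIS length; then backtrack through the dp parents:
10 → extends → [10]
9 → replaces 10 → [9]
12 → extends → [9, 12]
9 → already a tail → [9, 12]
7 → replaces 9 → [7, 12]
7 → already a tail → [7, 12]
14 → extends → [7, 12, 14]
15 → extends → [7, 12, 14, 15]
8 → replaces 12 → [7, 8, 14, 15]
12 → replaces 14 → [7, 8, 12, 15]
11 → replaces 12 → [7, 8, 11, 15]
Length 4; one witness is 10, 12, 14, 15.

10, 12, 14, 15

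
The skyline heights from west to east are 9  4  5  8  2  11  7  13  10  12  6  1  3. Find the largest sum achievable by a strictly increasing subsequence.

Let S[i] be the best sum of a strictly increasing subsequence ending at i:
i:      1  2  3  4  5  6  7  8  9 10 11 12 13
a[i]:   9  4  5  8  2 11  7 13 10 12  6  1  3
S:      9  4  9 17  2 28 16 41 27 40 15  1  5
Maximum is 41 (e.g. 4 + 5 + 8 + 11 + 13).

41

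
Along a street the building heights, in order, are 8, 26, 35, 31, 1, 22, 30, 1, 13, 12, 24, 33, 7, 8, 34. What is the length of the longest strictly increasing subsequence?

5

Let dp[i] be the length of the longest such subsequence ending at index i:
i:      1  2  3  4  5  6  7  8  9 10 11 12 13 14 15
a[i]:   8 26 35 31  1 22 30  1 13 12 24 33  7  8 34
dp:     1  2  3  3  1  2  3  1  2  2  3  4  2  3  5
Maximum dp value is 5.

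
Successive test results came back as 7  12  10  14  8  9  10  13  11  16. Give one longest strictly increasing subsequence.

Patience tails give the LIS length; then backtrack through the dp parents:
7 → extends → [7]
12 → extends → [7, 12]
10 → replaces 12 → [7, 10]
14 → extends → [7, 10, 14]
8 → replaces 10 → [7, 8, 14]
9 → replaces 14 → [7, 8, 9]
10 → extends → [7, 8, 9, 10]
13 → extends → [7, 8, 9, 10, 13]
11 → replaces 13 → [7, 8, 9, 10, 11]
16 → extends → [7, 8, 9, 10, 11, 16]
Length 6; one witness is 7, 8, 9, 10, 13, 16.

7, 8, 9, 10, 13, 16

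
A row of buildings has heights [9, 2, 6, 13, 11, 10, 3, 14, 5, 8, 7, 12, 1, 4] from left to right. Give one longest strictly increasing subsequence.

2, 3, 5, 8, 12

Patience tails give the LIS length; then backtrack through the dp parents:
9 → extends → [9]
2 → replaces 9 → [2]
6 → extends → [2, 6]
13 → extends → [2, 6, 13]
11 → replaces 13 → [2, 6, 11]
10 → replaces 11 → [2, 6, 10]
3 → replaces 6 → [2, 3, 10]
14 → extends → [2, 3, 10, 14]
5 → replaces 10 → [2, 3, 5, 14]
8 → replaces 14 → [2, 3, 5, 8]
7 → replaces 8 → [2, 3, 5, 7]
12 → extends → [2, 3, 5, 7, 12]
1 → replaces 2 → [1, 3, 5, 7, 12]
4 → replaces 5 → [1, 3, 4, 7, 12]
Length 5; one witness is 2, 3, 5, 8, 12.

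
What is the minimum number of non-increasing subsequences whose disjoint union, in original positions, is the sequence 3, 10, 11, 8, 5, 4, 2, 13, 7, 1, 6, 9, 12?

5

Place each on the leftmost legal pile:
3 → new pile 1 (tops now [3])
10 → new pile 2 (tops now [3, 10])
11 → new pile 3 (tops now [3, 10, 11])
8 → pile 2 (tops now [3, 8, 11])
5 → pile 2 (tops now [3, 5, 11])
4 → pile 2 (tops now [3, 4, 11])
2 → pile 1 (tops now [2, 4, 11])
13 → new pile 4 (tops now [2, 4, 11, 13])
7 → pile 3 (tops now [2, 4, 7, 13])
1 → pile 1 (tops now [1, 4, 7, 13])
6 → pile 3 (tops now [1, 4, 6, 13])
9 → pile 4 (tops now [1, 4, 6, 9])
12 → new pile 5 (tops now [1, 4, 6, 9, 12])
Five piles.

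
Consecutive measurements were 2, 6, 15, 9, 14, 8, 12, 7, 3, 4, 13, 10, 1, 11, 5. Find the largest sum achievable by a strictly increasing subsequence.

42

Let S[i] be the best sum of a strictly increasing subsequence ending at i:
i:      1  2  3  4  5  6  7  8  9 10 11 12 13 14 15
a[i]:   2  6 15  9 14  8 12  7  3  4 13 10  1 11  5
S:      2  8 23 17 31 16 29 15  5  9 42 27  1 38 14
Maximum is 42 (e.g. 2 + 6 + 9 + 12 + 13).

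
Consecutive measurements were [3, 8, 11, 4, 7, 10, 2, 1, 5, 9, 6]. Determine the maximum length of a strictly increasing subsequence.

Track the smallest tail for each achievable length (strict):
3 → extends → [3]
8 → extends → [3, 8]
11 → extends → [3, 8, 11]
4 → replaces 8 → [3, 4, 11]
7 → replaces 11 → [3, 4, 7]
10 → extends → [3, 4, 7, 10]
2 → replaces 3 → [2, 4, 7, 10]
1 → replaces 2 → [1, 4, 7, 10]
5 → replaces 7 → [1, 4, 5, 10]
9 → replaces 10 → [1, 4, 5, 9]
6 → replaces 9 → [1, 4, 5, 6]
Four tails, so the longest strictly increasing subsequence has length 4 (e.g. 3, 4, 7, 10).

4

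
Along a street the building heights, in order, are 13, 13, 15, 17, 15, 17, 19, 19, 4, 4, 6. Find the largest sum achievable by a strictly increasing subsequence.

64

Let S[i] be the best sum of a strictly increasing subsequence ending at i:
i:      1  2  3  4  5  6  7  8  9 10 11
a[i]:  13 13 15 17 15 17 19 19  4  4  6
S:     13 13 28 45 28 45 64 64  4  4 10
Maximum is 64 (e.g. 13 + 15 + 17 + 19).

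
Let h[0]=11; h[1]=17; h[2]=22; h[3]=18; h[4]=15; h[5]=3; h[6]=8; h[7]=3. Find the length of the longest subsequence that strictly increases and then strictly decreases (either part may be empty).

inc[i] = longest strictly increasing subsequence ending at i; dec[i] = longest strictly decreasing subsequence starting at i:
i:      0  1  2  3  4  5  6  7
h[i]:  11 17 22 18 15  3  8  3
inc:    1  2  3  3  2  1  2  1
dec:    3  4  5  4  3  1  2  1
Best peak at i=2 (value 22): inc=3, dec=5, length 3+5−1 = 7.

7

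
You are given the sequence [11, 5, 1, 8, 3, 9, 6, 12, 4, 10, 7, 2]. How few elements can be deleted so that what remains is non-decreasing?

8

Fewest deletions = n − (longest non-decreasing subsequence).
i:      1  2  3  4  5  6  7  8  9 10 11 12
a[i]:  11  5  1  8  3  9  6 12  4 10  7  2
dp:     1  1  1  2  2  3  3  4  3  4  4  2
max dp = 4, so deletions = 12 − 4 = 8.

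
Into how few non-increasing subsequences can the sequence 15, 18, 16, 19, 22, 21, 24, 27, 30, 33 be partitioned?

Place each on the leftmost legal pile:
15 → new pile 1 (tops now [15])
18 → new pile 2 (tops now [15, 18])
16 → pile 2 (tops now [15, 16])
19 → new pile 3 (tops now [15, 16, 19])
22 → new pile 4 (tops now [15, 16, 19, 22])
21 → pile 4 (tops now [15, 16, 19, 21])
24 → new pile 5 (tops now [15, 16, 19, 21, 24])
27 → new pile 6 (tops now [15, 16, 19, 21, 24, 27])
30 → new pile 7 (tops now [15, 16, 19, 21, 24, 27, 30])
33 → new pile 8 (tops now [15, 16, 19, 21, 24, 27, 30, 33])
Eight piles.

8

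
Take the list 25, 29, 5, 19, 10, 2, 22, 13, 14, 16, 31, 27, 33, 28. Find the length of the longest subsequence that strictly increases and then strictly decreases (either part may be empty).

inc[i] = longest strictly increasing subsequence ending at i; dec[i] = longest strictly decreasing subsequence starting at i:
i:      1  2  3  4  5  6  7  8  9 10 11 12 13 14
a[i]:  25 29  5 19 10  2 22 13 14 16 31 27 33 28
inc:    1  2  1  2  2  1  3  3  4  5  6  6  7  7
dec:    4  4  2  3  2  1  2  1  1  1  2  1  2  1
Best peak at i=13 (value 33): inc=7, dec=2, length 7+2−1 = 8.

8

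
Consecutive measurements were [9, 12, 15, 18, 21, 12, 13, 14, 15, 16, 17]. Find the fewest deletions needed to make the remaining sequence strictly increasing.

4

Fewest deletions = n − (longest strictly increasing subsequence).
i:      1  2  3  4  5  6  7  8  9 10 11
a[i]:   9 12 15 18 21 12 13 14 15 16 17
dp:     1  2  3  4  5  2  3  4  5  6  7
max dp = 7, so deletions = 11 − 7 = 4.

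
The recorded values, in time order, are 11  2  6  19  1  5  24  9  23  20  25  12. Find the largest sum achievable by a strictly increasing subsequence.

79

Let S[i] be the best sum of a strictly increasing subsequence ending at i:
i:      1  2  3  4  5  6  7  8  9 10 11 12
a[i]:  11  2  6 19  1  5 24  9 23 20 25 12
S:     11  2  8 30  1  7 54 17 53 50 79 29
Maximum is 79 (e.g. 11 + 19 + 24 + 25).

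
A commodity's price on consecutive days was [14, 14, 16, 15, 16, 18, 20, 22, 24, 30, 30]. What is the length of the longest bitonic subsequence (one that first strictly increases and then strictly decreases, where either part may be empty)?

inc[i] = longest strictly increasing subsequence ending at i; dec[i] = longest strictly decreasing subsequence starting at i:
i:      1  2  3  4  5  6  7  8  9 10 11
a[i]:  14 14 16 15 16 18 20 22 24 30 30
inc:    1  1  2  2  3  4  5  6  7  8  8
dec:    1  1  2  1  1  1  1  1  1  1  1
Best peak at i=10 (value 30): inc=8, dec=1, length 8+1−1 = 8.

8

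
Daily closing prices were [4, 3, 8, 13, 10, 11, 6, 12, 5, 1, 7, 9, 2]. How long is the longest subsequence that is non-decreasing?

Let dp[i] be the length of the longest such subsequence ending at index i:
i:      1  2  3  4  5  6  7  8  9 10 11 12 13
a[i]:   4  3  8 13 10 11  6 12  5  1  7  9  2
dp:     1  1  2  3  3  4  2  5  2  1  3  4  2
Maximum dp value is 5.

5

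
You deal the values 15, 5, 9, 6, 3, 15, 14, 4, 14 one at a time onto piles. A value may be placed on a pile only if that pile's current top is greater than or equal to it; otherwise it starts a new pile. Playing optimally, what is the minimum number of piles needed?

The minimum number of non-increasing subsequences covering a sequence equals the length of its longest strictly increasing subsequence.
LIS length is 3 (e.g. 5, 9, 15), so 3 piles are needed.

3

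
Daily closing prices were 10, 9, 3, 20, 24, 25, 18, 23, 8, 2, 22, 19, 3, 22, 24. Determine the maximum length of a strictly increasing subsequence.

Track the smallest tail for each achievable length (strict):
10 → extends → [10]
9 → replaces 10 → [9]
3 → replaces 9 → [3]
20 → extends → [3, 20]
24 → extends → [3, 20, 24]
25 → extends → [3, 20, 24, 25]
18 → replaces 20 → [3, 18, 24, 25]
23 → replaces 24 → [3, 18, 23, 25]
8 → replaces 18 → [3, 8, 23, 25]
2 → replaces 3 → [2, 8, 23, 25]
22 → replaces 23 → [2, 8, 22, 25]
19 → replaces 22 → [2, 8, 19, 25]
3 → replaces 8 → [2, 3, 19, 25]
22 → replaces 25 → [2, 3, 19, 22]
24 → extends → [2, 3, 19, 22, 24]
Five tails, so the longest strictly increasing subsequence has length 5 (e.g. 10, 18, 19, 22, 24).

5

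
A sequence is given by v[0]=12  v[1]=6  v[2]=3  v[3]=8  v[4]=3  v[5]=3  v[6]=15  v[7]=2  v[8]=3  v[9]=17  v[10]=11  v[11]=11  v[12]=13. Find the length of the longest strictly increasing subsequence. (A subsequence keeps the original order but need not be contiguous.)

4

Track the smallest tail for each achievable length (strict):
12 → extends → [12]
6 → replaces 12 → [6]
3 → replaces 6 → [3]
8 → extends → [3, 8]
3 → already a tail → [3, 8]
3 → already a tail → [3, 8]
15 → extends → [3, 8, 15]
2 → replaces 3 → [2, 8, 15]
3 → replaces 8 → [2, 3, 15]
17 → extends → [2, 3, 15, 17]
11 → replaces 15 → [2, 3, 11, 17]
11 → already a tail → [2, 3, 11, 17]
13 → replaces 17 → [2, 3, 11, 13]
Four tails, so the longest strictly increasing subsequence has length 4 (e.g. 6, 8, 15, 17).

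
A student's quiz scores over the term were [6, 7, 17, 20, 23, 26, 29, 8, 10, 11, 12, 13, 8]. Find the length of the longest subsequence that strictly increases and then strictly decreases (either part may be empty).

9

inc[i] = longest strictly increasing subsequence ending at i; dec[i] = longest strictly decreasing subsequence starting at i:
i:      1  2  3  4  5  6  7  8  9 10 11 12 13
a[i]:   6  7 17 20 23 26 29  8 10 11 12 13  8
inc:    1  2  3  4  5  6  7  3  4  5  6  7  3
dec:    1  1  3  3  3  3  3  1  2  2  2  2  1
Best peak at i=7 (value 29): inc=7, dec=3, length 7+3−1 = 9.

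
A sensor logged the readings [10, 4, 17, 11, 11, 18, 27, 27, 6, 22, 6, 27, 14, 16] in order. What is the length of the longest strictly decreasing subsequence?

Negate each value so 'decreasing' becomes 'increasing', then run patience tails on the negated sequence:
-10 → extends → [-10]
-4 → extends → [-10, -4]
-17 → replaces -10 → [-17, -4]
-11 → replaces -4 → [-17, -11]
-11 → already a tail → [-17, -11]
-18 → replaces -17 → [-18, -11]
-27 → replaces -18 → [-27, -11]
-27 → already a tail → [-27, -11]
-6 → extends → [-27, -11, -6]
-22 → replaces -11 → [-27, -22, -6]
-6 → already a tail → [-27, -22, -6]
-27 → already a tail → [-27, -22, -6]
-14 → replaces -6 → [-27, -22, -14]
-16 → replaces -14 → [-27, -22, -16]
Three tails, so the longest strictly decreasing subsequence of the original has length 3.

3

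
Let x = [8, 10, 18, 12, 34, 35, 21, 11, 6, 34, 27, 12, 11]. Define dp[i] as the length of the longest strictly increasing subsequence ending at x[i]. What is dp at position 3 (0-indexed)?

3

dp[i] = 1 + max{dp[j] : j<i, x[j]<x[i]} (or 1 if no such j):
i:      0  1  2  3  4  5  6  7  8  9 10 11 12
x[i]:   8 10 18 12 34 35 21 11  6 34 27 12 11
dp:     1  2  3  3  4  5  4  3  1  5  5  4  3
At index 3 the value is 3.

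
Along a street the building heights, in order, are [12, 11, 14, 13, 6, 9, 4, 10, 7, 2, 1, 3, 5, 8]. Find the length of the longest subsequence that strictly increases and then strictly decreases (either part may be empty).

inc[i] = longest strictly increasing subsequence ending at i; dec[i] = longest strictly decreasing subsequence starting at i:
i:      1  2  3  4  5  6  7  8  9 10 11 12 13 14
a[i]:  12 11 14 13  6  9  4 10  7  2  1  3  5  8
inc:    1  1  2  2  1  2  1  3  2  1  1  2  3  4
dec:    6  5  6  5  4  4  3  4  3  2  1  1  1  1
Best peak at i=3 (value 14): inc=2, dec=6, length 2+6−1 = 7.

7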